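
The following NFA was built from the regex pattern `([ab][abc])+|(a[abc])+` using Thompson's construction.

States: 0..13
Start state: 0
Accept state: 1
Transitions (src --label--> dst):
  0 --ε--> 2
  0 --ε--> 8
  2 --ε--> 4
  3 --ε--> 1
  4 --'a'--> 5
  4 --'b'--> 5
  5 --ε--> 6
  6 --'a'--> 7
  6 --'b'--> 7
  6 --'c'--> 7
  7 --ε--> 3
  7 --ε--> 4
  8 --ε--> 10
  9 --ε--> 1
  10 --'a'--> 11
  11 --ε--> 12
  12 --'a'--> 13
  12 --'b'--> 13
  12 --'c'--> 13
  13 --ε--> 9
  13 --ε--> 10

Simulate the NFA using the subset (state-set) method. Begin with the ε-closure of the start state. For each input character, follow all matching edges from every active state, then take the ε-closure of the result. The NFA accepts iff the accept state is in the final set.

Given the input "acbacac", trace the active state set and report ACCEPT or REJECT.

Answer: REJECT

Trace:
S₀ = ε-closure({0}) = {0,2,4,8,10}
'a' @ 1: {5,6,11,12}
'c' @ 2: {1,3,4,7,9,10,13}  [accepting]
'b' @ 3: {5,6}
'a' @ 4: {1,3,4,7}  [accepting]
'c' @ 5: {}  — state set empty
rest 'ac' ignored (set empty)
end set {} — state 1 not in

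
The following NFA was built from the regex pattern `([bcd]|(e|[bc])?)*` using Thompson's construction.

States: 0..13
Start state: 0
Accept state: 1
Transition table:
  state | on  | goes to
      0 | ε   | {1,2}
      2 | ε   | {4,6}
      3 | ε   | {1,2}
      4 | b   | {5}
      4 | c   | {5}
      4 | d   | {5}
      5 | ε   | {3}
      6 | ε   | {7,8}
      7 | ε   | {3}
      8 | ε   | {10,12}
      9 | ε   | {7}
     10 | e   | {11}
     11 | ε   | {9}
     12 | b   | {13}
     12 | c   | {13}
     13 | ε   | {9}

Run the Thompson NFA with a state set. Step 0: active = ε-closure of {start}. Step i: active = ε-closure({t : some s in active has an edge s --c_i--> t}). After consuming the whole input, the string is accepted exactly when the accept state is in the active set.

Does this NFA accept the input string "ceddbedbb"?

initial (ε-close {0}): {0,1,2,3,4,6,7,8,10,12}
'c' @ 1: {1,2,3,4,5,6,7,8,9,10,12,13}  ✓accept
'e' @ 2: {1,2,3,4,6,7,8,9,10,11,12}  ✓accept
'd' @ 3: {1,2,3,4,5,6,7,8,10,12}  ✓accept
'd' @ 4: {1,2,3,4,5,6,7,8,10,12}  ✓accept
'b' @ 5: {1,2,3,4,5,6,7,8,9,10,12,13}  ✓accept
'e' @ 6: {1,2,3,4,6,7,8,9,10,11,12}  ✓accept
'd' @ 7: {1,2,3,4,5,6,7,8,10,12}  ✓accept
'b' @ 8: {1,2,3,4,5,6,7,8,9,10,12,13}  ✓accept
'b' @ 9: {1,2,3,4,5,6,7,8,9,10,12,13}  ✓accept
final: {1,2,3,4,5,6,7,8,9,10,12,13}; accept 1 in set

Answer: ACCEPT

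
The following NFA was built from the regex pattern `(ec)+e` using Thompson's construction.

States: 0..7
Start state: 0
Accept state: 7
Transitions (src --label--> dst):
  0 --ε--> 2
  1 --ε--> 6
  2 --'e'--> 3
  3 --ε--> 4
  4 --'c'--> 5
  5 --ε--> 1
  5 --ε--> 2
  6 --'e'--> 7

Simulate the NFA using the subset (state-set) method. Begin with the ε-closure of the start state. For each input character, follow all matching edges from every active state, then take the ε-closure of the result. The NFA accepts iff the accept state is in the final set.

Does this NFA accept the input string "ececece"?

S₀ = ε-closure({0}) = {0,2}
'e' @ 1: {3,4}
'c' @ 2: {1,2,5,6}
'e' @ 3: {3,4,7}  [accepting]
'c' @ 4: {1,2,5,6}
'e' @ 5: {3,4,7}  [accepting]
'c' @ 6: {1,2,5,6}
'e' @ 7: {3,4,7}  [accepting]
final: {3,4,7}; accept 7 in set

Answer: ACCEPT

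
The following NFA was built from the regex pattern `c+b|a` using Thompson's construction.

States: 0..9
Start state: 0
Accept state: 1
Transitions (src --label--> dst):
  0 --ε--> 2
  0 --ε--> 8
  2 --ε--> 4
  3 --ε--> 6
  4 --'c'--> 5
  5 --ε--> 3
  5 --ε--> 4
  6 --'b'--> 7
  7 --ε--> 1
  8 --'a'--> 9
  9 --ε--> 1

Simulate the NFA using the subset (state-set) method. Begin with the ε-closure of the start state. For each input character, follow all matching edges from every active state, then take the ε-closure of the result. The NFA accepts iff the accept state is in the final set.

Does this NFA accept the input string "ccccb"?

S₀ = ε-closure({0}) = {0,2,4,8}
'c' @ 1: {3,4,5,6}
'c' @ 2: {3,4,5,6}
'c' @ 3: {3,4,5,6}
'c' @ 4: {3,4,5,6}
'b' @ 5: {1,7}  (accept∈set)
after full input: {1,7}  (accept=1 in)

Answer: ACCEPT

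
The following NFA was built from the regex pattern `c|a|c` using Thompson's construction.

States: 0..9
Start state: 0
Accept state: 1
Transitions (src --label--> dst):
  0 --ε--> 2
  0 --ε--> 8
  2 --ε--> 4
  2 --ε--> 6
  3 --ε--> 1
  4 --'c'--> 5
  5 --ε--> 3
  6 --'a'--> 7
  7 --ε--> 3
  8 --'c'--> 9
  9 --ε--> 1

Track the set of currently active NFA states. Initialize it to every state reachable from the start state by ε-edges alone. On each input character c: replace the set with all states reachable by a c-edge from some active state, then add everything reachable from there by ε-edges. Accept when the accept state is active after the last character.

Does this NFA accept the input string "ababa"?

Answer: REJECT

Derivation:
initial (ε-close {0}): {0,2,4,6,8}
'a' @ 1: {1,3,7}  ✓accept
'b' @ 2: {}  — no active states
rest 'aba' ignored (set empty)
end set {} — state 1 not in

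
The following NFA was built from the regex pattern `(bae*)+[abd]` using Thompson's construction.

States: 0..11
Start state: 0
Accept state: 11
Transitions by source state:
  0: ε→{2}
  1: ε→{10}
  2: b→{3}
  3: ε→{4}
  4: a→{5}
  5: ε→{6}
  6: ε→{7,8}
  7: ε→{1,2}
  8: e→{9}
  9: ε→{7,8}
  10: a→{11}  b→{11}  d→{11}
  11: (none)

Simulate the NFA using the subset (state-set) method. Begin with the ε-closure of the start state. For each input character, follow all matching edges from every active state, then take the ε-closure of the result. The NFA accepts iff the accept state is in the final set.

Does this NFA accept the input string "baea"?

Answer: ACCEPT

Steps:
start: ε-closure({0}) = {0,2}
'b' @ 1: {3,4}
'a' @ 2: {1,2,5,6,7,8,10}
'e' @ 3: {1,2,7,8,9,10}
'a' @ 4: {11}  (accept∈set)
final: {11}; accept 11 in set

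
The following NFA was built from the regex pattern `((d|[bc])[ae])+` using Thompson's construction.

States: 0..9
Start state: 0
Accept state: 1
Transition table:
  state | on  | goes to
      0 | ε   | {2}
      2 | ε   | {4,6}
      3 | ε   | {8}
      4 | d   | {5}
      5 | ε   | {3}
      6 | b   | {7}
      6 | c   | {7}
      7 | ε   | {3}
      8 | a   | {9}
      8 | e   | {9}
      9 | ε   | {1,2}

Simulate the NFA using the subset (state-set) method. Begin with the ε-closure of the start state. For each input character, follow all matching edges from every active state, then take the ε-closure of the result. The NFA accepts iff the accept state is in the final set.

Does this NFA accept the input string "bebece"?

Answer: ACCEPT

Derivation:
S₀ = ε-closure({0}) = {0,2,4,6}
'b' @ 1: {3,7,8}
'e' @ 2: {1,2,4,6,9}  ✓accept
'b' @ 3: {3,7,8}
'e' @ 4: {1,2,4,6,9}  ✓accept
'c' @ 5: {3,7,8}
'e' @ 6: {1,2,4,6,9}  ✓accept
end set {1,2,4,6,9} — state 1 in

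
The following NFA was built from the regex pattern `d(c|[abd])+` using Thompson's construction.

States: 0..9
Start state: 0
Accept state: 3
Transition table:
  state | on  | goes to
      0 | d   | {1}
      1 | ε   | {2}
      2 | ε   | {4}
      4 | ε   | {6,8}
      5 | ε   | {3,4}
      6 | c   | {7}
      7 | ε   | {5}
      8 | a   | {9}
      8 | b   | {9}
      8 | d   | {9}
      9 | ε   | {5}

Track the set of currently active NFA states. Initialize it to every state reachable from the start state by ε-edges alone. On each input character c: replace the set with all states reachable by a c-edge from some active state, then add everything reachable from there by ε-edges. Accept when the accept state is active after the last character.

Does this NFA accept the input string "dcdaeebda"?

initial (ε-close {0}): {0}
'd' @ 1: {1,2,4,6,8}
'c' @ 2: {3,4,5,6,7,8}  (accept∈set)
'd' @ 3: {3,4,5,6,8,9}  (accept∈set)
'a' @ 4: {3,4,5,6,8,9}  (accept∈set)
'e' @ 5: {}  — no active states
rest 'ebda' ignored (set empty)
end set {} — state 3 not in

Answer: REJECT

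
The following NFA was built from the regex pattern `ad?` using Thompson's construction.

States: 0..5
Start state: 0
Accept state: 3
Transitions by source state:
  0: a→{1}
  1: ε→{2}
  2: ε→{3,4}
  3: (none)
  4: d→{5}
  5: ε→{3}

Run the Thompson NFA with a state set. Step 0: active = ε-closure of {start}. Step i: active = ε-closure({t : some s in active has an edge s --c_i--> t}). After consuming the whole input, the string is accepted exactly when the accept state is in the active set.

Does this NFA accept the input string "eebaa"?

Answer: REJECT

Trace:
S₀ = ε-closure({0}) = {0}
'e' @ 1: {}  — state set empty
rest 'ebaa' ignored (set empty)
final: {}; accept 3 not in set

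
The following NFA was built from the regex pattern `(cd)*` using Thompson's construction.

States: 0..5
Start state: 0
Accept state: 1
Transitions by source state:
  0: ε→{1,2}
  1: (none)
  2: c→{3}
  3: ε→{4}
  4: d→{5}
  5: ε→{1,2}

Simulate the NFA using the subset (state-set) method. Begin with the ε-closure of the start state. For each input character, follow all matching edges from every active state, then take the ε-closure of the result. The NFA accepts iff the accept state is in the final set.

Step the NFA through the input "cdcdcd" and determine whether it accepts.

start: ε-closure({0}) = {0,1,2}
'c' @ 1: {3,4}
'd' @ 2: {1,2,5}  ✓accept
'c' @ 3: {3,4}
'd' @ 4: {1,2,5}  ✓accept
'c' @ 5: {3,4}
'd' @ 6: {1,2,5}  ✓accept
after full input: {1,2,5}  (accept=1 in)

Answer: ACCEPT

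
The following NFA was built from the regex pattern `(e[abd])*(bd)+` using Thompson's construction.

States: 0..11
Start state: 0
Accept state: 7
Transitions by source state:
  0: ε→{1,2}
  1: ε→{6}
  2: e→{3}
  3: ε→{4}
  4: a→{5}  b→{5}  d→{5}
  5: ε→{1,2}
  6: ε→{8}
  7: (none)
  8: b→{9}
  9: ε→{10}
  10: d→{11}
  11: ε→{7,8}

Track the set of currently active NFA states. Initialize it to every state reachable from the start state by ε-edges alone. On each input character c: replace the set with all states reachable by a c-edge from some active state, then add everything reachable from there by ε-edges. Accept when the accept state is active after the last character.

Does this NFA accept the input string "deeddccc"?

initial (ε-close {0}): {0,1,2,6,8}
'd' @ 1: {}  — no active states
rest 'eeddccc' ignored (set empty)
final: {}; accept 7 not in set

Answer: REJECT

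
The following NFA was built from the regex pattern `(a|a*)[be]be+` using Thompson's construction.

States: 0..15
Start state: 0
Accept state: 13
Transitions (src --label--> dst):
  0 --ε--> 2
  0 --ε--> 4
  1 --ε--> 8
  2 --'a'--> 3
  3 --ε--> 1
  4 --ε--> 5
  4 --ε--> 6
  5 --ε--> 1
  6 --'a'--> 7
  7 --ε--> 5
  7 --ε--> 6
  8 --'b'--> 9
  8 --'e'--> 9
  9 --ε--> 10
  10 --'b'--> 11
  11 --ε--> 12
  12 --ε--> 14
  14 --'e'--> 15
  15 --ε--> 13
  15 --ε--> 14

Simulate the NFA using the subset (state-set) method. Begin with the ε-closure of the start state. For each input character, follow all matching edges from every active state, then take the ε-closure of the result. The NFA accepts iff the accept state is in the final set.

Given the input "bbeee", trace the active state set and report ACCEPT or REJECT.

S₀ = ε-closure({0}) = {0,1,2,4,5,6,8}
'b' @ 1: {9,10}
'b' @ 2: {11,12,14}
'e' @ 3: {13,14,15}  ✓accept
'e' @ 4: {13,14,15}  ✓accept
'e' @ 5: {13,14,15}  ✓accept
after full input: {13,14,15}  (accept=13 in)

Answer: ACCEPT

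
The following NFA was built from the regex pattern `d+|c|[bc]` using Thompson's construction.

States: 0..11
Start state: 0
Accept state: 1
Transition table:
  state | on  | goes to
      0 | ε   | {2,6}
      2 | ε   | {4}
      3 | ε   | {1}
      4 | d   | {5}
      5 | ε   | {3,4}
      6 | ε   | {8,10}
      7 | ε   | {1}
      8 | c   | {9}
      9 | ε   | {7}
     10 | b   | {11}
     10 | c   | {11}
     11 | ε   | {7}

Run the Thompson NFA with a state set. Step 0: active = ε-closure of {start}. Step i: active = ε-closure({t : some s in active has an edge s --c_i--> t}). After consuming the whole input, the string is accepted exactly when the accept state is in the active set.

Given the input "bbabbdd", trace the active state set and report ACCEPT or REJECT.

Answer: REJECT

Steps:
initial (ε-close {0}): {0,2,4,6,8,10}
'b' @ 1: {1,7,11}  ✓accept
'b' @ 2: {}  — state set empty
rest 'abbdd' ignored (set empty)
after full input: {}  (accept=1 not in)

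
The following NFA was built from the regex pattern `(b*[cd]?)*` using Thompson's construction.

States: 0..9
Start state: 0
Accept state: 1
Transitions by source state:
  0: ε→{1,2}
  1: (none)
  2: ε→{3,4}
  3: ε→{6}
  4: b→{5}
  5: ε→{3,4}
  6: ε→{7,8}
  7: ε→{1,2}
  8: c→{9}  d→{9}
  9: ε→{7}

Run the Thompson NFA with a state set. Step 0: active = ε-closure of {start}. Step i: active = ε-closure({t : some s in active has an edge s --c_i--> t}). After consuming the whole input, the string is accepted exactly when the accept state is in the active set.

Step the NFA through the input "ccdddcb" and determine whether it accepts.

start: ε-closure({0}) = {0,1,2,3,4,6,7,8}
'c' @ 1: {1,2,3,4,6,7,8,9}  [accepting]
'c' @ 2: {1,2,3,4,6,7,8,9}  [accepting]
'd' @ 3: {1,2,3,4,6,7,8,9}  [accepting]
'd' @ 4: {1,2,3,4,6,7,8,9}  [accepting]
'd' @ 5: {1,2,3,4,6,7,8,9}  [accepting]
'c' @ 6: {1,2,3,4,6,7,8,9}  [accepting]
'b' @ 7: {1,2,3,4,5,6,7,8}  [accepting]
after full input: {1,2,3,4,5,6,7,8}  (accept=1 in)

Answer: ACCEPT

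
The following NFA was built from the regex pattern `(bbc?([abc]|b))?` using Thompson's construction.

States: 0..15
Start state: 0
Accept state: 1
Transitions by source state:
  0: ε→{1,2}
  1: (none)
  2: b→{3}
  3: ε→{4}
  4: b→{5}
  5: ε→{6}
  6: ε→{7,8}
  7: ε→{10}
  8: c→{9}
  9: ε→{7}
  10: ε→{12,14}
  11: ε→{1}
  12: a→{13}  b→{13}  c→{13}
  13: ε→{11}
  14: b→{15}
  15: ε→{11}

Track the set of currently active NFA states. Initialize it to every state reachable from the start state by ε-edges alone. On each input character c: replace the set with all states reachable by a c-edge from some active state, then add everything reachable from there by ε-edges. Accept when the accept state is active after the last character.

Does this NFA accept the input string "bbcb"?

Answer: ACCEPT

Derivation:
initial (ε-close {0}): {0,1,2}
'b' @ 1: {3,4}
'b' @ 2: {5,6,7,8,10,12,14}
'c' @ 3: {1,7,9,10,11,12,13,14}  (accept∈set)
'b' @ 4: {1,11,13,15}  (accept∈set)
end set {1,11,13,15} — state 1 in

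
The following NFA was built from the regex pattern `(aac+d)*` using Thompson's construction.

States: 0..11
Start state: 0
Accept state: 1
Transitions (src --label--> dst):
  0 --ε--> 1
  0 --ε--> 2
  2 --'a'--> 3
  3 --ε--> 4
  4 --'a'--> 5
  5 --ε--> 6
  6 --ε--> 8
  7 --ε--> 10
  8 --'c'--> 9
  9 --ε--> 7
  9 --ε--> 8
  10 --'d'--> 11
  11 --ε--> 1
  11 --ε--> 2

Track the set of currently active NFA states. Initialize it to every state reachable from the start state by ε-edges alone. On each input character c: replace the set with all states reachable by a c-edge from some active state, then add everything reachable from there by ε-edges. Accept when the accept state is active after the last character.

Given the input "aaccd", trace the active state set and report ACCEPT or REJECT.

Answer: ACCEPT

Derivation:
S₀ = ε-closure({0}) = {0,1,2}
'a' @ 1: {3,4}
'a' @ 2: {5,6,8}
'c' @ 3: {7,8,9,10}
'c' @ 4: {7,8,9,10}
'd' @ 5: {1,2,11}  (accept∈set)
final: {1,2,11}; accept 1 in set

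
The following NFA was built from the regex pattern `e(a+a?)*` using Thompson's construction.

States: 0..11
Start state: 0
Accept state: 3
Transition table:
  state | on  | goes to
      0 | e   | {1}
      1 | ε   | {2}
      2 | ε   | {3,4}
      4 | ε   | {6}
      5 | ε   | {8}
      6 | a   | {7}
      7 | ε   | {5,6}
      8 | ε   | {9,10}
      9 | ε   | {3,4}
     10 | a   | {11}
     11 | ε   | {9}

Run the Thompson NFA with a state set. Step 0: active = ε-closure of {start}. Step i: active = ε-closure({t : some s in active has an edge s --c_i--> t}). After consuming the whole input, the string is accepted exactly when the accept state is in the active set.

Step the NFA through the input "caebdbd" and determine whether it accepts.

start: ε-closure({0}) = {0}
'c' @ 1: {}  — no active states
rest 'aebdbd' ignored (set empty)
end set {} — state 3 not in

Answer: REJECT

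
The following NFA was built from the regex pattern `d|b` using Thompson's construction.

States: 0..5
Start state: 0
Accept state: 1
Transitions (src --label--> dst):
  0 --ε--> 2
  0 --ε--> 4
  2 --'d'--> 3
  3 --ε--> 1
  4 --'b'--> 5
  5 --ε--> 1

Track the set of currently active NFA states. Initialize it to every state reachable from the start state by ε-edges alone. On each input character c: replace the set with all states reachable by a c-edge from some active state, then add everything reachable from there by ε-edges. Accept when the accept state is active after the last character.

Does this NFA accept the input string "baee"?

Answer: REJECT

Trace:
S₀ = ε-closure({0}) = {0,2,4}
'b' @ 1: {1,5}  (accept∈set)
'a' @ 2: {}  — state set empty
rest 'ee' ignored (set empty)
end set {} — state 1 not in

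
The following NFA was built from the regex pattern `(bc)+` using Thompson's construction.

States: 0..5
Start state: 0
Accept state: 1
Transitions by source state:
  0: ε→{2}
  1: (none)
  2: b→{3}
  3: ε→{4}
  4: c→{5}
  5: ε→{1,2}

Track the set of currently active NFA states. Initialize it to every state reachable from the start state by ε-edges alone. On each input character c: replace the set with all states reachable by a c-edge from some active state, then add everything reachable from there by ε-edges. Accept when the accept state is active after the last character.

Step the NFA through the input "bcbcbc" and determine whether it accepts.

Answer: ACCEPT

Steps:
start: ε-closure({0}) = {0,2}
'b' @ 1: {3,4}
'c' @ 2: {1,2,5}  (accept∈set)
'b' @ 3: {3,4}
'c' @ 4: {1,2,5}  (accept∈set)
'b' @ 5: {3,4}
'c' @ 6: {1,2,5}  (accept∈set)
final: {1,2,5}; accept 1 in set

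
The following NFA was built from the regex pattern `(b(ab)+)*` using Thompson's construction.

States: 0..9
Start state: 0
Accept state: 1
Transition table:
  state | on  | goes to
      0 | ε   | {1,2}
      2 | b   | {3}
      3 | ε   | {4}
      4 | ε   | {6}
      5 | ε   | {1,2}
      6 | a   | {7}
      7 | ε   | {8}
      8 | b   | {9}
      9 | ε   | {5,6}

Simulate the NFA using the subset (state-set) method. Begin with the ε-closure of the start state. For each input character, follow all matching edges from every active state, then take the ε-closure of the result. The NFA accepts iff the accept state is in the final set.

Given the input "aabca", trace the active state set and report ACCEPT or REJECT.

Answer: REJECT

Trace:
initial (ε-close {0}): {0,1,2}
'a' @ 1: {}  — dead — no transitions
rest 'abca' ignored (set empty)
final: {}; accept 1 not in set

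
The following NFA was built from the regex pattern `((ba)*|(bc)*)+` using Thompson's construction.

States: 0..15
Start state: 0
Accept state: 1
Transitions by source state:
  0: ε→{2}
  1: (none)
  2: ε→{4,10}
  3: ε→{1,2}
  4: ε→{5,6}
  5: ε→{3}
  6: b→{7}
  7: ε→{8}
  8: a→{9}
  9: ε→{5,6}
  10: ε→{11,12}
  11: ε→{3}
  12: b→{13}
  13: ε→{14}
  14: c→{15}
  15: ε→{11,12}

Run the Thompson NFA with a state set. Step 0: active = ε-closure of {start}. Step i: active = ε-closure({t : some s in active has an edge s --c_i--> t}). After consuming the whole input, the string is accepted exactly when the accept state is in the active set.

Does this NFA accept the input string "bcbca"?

initial (ε-close {0}): {0,1,2,3,4,5,6,10,11,12}
'b' @ 1: {7,8,13,14}
'c' @ 2: {1,2,3,4,5,6,10,11,12,15}  [accepting]
'b' @ 3: {7,8,13,14}
'c' @ 4: {1,2,3,4,5,6,10,11,12,15}  [accepting]
'a' @ 5: {}  — dead — no transitions
end set {} — state 1 not in

Answer: REJECT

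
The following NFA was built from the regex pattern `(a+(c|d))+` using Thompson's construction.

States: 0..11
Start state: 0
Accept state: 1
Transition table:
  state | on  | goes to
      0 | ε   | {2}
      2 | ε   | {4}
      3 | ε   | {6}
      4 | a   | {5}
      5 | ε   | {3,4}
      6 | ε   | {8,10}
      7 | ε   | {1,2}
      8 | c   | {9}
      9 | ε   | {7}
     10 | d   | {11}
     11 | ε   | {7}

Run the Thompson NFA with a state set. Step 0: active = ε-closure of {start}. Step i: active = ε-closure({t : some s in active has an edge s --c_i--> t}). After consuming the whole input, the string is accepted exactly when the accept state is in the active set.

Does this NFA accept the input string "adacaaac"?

Answer: ACCEPT

Derivation:
start: ε-closure({0}) = {0,2,4}
'a' @ 1: {3,4,5,6,8,10}
'd' @ 2: {1,2,4,7,11}  (accept∈set)
'a' @ 3: {3,4,5,6,8,10}
'c' @ 4: {1,2,4,7,9}  (accept∈set)
'a' @ 5: {3,4,5,6,8,10}
'a' @ 6: {3,4,5,6,8,10}
'a' @ 7: {3,4,5,6,8,10}
'c' @ 8: {1,2,4,7,9}  (accept∈set)
final: {1,2,4,7,9}; accept 1 in set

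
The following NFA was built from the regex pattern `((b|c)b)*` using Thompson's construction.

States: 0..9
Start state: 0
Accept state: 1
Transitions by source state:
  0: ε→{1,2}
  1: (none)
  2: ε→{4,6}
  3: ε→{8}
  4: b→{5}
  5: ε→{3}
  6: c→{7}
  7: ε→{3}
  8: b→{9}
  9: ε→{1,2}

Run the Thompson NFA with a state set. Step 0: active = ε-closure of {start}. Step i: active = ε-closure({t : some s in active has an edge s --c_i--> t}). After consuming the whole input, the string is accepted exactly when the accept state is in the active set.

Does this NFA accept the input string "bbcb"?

Answer: ACCEPT

Steps:
start: ε-closure({0}) = {0,1,2,4,6}
'b' @ 1: {3,5,8}
'b' @ 2: {1,2,4,6,9}  ✓accept
'c' @ 3: {3,7,8}
'b' @ 4: {1,2,4,6,9}  ✓accept
end set {1,2,4,6,9} — state 1 in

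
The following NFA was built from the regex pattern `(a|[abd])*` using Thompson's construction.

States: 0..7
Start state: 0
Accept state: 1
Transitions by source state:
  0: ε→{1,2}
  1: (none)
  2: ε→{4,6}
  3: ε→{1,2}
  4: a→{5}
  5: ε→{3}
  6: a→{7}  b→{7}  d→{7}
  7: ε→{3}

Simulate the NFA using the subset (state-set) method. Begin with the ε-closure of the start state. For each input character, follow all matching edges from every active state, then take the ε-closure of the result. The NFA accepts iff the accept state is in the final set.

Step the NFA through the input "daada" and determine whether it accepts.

S₀ = ε-closure({0}) = {0,1,2,4,6}
'd' @ 1: {1,2,3,4,6,7}  (accept∈set)
'a' @ 2: {1,2,3,4,5,6,7}  (accept∈set)
'a' @ 3: {1,2,3,4,5,6,7}  (accept∈set)
'd' @ 4: {1,2,3,4,6,7}  (accept∈set)
'a' @ 5: {1,2,3,4,5,6,7}  (accept∈set)
after full input: {1,2,3,4,5,6,7}  (accept=1 in)

Answer: ACCEPT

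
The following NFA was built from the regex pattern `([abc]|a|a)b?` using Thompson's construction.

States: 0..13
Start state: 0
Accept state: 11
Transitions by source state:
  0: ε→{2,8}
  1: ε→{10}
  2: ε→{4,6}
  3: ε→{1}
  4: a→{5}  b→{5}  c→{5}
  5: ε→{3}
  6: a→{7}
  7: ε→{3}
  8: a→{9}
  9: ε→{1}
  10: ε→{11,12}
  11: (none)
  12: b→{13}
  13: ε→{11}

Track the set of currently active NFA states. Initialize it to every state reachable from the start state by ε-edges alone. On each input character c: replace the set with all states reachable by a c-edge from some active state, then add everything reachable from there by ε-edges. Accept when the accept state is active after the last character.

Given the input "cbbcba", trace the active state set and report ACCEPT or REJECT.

initial (ε-close {0}): {0,2,4,6,8}
'c' @ 1: {1,3,5,10,11,12}  [accepting]
'b' @ 2: {11,13}  [accepting]
'b' @ 3: {}  — dead — no transitions
rest 'cba' ignored (set empty)
after full input: {}  (accept=11 not in)

Answer: REJECT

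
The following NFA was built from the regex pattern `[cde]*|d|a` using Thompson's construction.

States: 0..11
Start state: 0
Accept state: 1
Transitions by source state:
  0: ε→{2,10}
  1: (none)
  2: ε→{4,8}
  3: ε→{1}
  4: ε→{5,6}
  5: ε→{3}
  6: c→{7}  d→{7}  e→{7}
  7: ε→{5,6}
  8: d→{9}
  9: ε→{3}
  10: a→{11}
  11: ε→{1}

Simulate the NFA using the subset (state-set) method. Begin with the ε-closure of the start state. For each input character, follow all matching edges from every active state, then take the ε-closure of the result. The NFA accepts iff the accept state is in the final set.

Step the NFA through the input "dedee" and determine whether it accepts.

initial (ε-close {0}): {0,1,2,3,4,5,6,8,10}
'd' @ 1: {1,3,5,6,7,9}  [accepting]
'e' @ 2: {1,3,5,6,7}  [accepting]
'd' @ 3: {1,3,5,6,7}  [accepting]
'e' @ 4: {1,3,5,6,7}  [accepting]
'e' @ 5: {1,3,5,6,7}  [accepting]
after full input: {1,3,5,6,7}  (accept=1 in)

Answer: ACCEPT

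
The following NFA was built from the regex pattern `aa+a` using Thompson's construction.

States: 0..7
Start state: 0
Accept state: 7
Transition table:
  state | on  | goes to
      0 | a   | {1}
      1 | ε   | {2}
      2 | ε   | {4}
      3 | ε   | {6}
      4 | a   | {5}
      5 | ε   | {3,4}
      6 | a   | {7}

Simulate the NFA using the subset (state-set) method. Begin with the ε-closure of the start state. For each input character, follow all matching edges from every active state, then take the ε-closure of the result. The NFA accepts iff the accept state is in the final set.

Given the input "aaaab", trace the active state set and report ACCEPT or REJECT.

initial (ε-close {0}): {0}
'a' @ 1: {1,2,4}
'a' @ 2: {3,4,5,6}
'a' @ 3: {3,4,5,6,7}  ✓accept
'a' @ 4: {3,4,5,6,7}  ✓accept
'b' @ 5: {}  — dead — no transitions
after full input: {}  (accept=7 not in)

Answer: REJECT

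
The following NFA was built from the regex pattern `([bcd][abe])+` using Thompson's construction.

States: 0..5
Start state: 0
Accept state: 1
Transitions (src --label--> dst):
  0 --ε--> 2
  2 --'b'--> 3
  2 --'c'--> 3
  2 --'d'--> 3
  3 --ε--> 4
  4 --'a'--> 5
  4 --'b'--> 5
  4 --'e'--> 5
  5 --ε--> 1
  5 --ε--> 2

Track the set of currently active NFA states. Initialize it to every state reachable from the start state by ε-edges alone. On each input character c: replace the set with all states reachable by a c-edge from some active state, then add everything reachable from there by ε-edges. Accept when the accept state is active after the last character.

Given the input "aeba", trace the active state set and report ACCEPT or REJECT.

Answer: REJECT

Trace:
S₀ = ε-closure({0}) = {0,2}
'a' @ 1: {}  — no active states
rest 'eba' ignored (set empty)
after full input: {}  (accept=1 not in)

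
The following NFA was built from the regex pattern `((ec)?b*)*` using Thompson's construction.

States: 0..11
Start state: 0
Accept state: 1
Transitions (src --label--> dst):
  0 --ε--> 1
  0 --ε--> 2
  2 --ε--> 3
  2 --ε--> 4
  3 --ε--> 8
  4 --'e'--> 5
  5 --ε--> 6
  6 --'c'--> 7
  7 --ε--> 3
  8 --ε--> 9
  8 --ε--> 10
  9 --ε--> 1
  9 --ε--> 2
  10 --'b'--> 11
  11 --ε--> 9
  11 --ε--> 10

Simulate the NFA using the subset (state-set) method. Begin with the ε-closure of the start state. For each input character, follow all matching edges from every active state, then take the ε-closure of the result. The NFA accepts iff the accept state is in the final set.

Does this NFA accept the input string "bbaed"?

Answer: REJECT

Trace:
start: ε-closure({0}) = {0,1,2,3,4,8,9,10}
'b' @ 1: {1,2,3,4,8,9,10,11}  (accept∈set)
'b' @ 2: {1,2,3,4,8,9,10,11}  (accept∈set)
'a' @ 3: {}  — dead — no transitions
rest 'ed' ignored (set empty)
after full input: {}  (accept=1 not in)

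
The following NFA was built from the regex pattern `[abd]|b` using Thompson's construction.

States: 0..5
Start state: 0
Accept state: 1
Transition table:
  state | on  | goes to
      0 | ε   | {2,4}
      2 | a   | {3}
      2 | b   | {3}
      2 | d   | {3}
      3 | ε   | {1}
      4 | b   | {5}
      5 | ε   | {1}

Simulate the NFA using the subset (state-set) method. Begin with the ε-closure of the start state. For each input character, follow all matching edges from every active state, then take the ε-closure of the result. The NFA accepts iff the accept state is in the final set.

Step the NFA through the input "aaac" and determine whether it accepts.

start: ε-closure({0}) = {0,2,4}
'a' @ 1: {1,3}  [accepting]
'a' @ 2: {}  — no active states
rest 'ac' ignored (set empty)
final: {}; accept 1 not in set

Answer: REJECT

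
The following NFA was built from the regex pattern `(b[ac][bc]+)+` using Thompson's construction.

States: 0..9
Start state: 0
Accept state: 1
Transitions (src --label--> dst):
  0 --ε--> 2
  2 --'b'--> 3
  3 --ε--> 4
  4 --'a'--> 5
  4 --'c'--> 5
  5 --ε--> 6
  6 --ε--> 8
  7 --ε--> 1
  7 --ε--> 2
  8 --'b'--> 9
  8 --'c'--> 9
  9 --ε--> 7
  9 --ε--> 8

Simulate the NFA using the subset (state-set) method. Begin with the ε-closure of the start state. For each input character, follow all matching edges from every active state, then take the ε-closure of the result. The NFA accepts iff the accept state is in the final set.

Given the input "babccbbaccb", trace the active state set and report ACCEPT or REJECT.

Answer: ACCEPT

Trace:
initial (ε-close {0}): {0,2}
'b' @ 1: {3,4}
'a' @ 2: {5,6,8}
'b' @ 3: {1,2,7,8,9}  (accept∈set)
'c' @ 4: {1,2,7,8,9}  (accept∈set)
'c' @ 5: {1,2,7,8,9}  (accept∈set)
'b' @ 6: {1,2,3,4,7,8,9}  (accept∈set)
'b' @ 7: {1,2,3,4,7,8,9}  (accept∈set)
'a' @ 8: {5,6,8}
'c' @ 9: {1,2,7,8,9}  (accept∈set)
'c' @ 10: {1,2,7,8,9}  (accept∈set)
'b' @ 11: {1,2,3,4,7,8,9}  (accept∈set)
after full input: {1,2,3,4,7,8,9}  (accept=1 in)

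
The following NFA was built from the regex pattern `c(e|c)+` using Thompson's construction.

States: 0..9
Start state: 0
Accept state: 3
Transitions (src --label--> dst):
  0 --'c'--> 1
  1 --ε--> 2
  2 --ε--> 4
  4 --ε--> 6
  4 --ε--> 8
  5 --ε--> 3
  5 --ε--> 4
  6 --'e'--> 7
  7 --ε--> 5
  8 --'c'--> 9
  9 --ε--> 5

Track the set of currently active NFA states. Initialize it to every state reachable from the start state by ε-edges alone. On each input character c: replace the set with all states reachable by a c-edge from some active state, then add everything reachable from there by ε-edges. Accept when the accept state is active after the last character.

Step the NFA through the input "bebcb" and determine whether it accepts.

start: ε-closure({0}) = {0}
'b' @ 1: {}  — state set empty
rest 'ebcb' ignored (set empty)
end set {} — state 3 not in

Answer: REJECT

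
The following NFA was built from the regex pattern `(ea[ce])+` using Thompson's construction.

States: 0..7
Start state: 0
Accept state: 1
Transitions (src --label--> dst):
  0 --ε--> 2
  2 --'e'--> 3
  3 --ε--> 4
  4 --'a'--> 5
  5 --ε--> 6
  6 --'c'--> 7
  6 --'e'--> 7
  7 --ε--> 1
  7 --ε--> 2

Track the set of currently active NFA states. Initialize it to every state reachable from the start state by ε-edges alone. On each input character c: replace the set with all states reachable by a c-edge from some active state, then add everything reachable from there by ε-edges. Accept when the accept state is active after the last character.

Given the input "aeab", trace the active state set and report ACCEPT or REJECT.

initial (ε-close {0}): {0,2}
'a' @ 1: {}  — dead — no transitions
rest 'eab' ignored (set empty)
final: {}; accept 1 not in set

Answer: REJECT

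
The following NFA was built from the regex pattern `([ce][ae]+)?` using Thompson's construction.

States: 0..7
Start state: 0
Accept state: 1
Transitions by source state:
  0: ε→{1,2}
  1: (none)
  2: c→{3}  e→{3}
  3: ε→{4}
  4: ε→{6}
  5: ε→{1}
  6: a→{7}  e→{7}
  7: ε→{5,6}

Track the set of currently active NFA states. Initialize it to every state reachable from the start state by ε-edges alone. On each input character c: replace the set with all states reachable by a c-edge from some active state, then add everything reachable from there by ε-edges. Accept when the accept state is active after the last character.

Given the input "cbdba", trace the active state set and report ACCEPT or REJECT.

start: ε-closure({0}) = {0,1,2}
'c' @ 1: {3,4,6}
'b' @ 2: {}  — state set empty
rest 'dba' ignored (set empty)
after full input: {}  (accept=1 not in)

Answer: REJECT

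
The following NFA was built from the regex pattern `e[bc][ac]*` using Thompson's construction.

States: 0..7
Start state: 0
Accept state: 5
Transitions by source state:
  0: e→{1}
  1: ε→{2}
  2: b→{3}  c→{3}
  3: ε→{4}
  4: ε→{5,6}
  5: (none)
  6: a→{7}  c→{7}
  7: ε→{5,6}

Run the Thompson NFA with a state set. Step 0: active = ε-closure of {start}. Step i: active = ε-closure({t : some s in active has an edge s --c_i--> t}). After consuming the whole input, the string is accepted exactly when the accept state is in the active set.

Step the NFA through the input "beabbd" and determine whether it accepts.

Answer: REJECT

Derivation:
initial (ε-close {0}): {0}
'b' @ 1: {}  — dead — no transitions
rest 'eabbd' ignored (set empty)
end set {} — state 5 not in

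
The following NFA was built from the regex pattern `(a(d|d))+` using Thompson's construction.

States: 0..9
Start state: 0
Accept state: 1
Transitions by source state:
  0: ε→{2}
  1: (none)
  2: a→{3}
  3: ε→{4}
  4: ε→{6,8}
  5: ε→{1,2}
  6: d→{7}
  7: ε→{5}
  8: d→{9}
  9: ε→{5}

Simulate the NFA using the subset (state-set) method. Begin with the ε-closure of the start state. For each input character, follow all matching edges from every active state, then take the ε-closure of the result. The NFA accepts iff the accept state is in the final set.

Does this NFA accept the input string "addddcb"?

S₀ = ε-closure({0}) = {0,2}
'a' @ 1: {3,4,6,8}
'd' @ 2: {1,2,5,7,9}  ✓accept
'd' @ 3: {}  — dead — no transitions
rest 'ddcb' ignored (set empty)
after full input: {}  (accept=1 not in)

Answer: REJECT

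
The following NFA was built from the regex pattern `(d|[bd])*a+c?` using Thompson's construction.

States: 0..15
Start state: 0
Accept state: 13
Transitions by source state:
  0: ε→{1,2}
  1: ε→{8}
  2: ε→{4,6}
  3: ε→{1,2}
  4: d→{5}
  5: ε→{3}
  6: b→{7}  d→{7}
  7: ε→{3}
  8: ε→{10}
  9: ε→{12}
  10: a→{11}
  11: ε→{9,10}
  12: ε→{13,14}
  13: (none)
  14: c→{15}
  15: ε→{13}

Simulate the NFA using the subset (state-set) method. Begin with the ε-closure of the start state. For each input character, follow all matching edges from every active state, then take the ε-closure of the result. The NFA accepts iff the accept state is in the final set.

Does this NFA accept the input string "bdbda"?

S₀ = ε-closure({0}) = {0,1,2,4,6,8,10}
'b' @ 1: {1,2,3,4,6,7,8,10}
'd' @ 2: {1,2,3,4,5,6,7,8,10}
'b' @ 3: {1,2,3,4,6,7,8,10}
'd' @ 4: {1,2,3,4,5,6,7,8,10}
'a' @ 5: {9,10,11,12,13,14}  (accept∈set)
end set {9,10,11,12,13,14} — state 13 in

Answer: ACCEPT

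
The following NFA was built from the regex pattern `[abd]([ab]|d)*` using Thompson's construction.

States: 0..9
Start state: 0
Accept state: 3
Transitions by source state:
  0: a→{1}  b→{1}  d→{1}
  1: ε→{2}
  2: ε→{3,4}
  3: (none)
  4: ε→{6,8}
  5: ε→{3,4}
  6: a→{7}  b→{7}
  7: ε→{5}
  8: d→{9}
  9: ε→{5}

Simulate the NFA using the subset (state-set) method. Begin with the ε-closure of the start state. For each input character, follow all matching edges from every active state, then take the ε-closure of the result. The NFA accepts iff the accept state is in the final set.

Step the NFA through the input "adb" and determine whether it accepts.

S₀ = ε-closure({0}) = {0}
'a' @ 1: {1,2,3,4,6,8}  [accepting]
'd' @ 2: {3,4,5,6,8,9}  [accepting]
'b' @ 3: {3,4,5,6,7,8}  [accepting]
end set {3,4,5,6,7,8} — state 3 in

Answer: ACCEPT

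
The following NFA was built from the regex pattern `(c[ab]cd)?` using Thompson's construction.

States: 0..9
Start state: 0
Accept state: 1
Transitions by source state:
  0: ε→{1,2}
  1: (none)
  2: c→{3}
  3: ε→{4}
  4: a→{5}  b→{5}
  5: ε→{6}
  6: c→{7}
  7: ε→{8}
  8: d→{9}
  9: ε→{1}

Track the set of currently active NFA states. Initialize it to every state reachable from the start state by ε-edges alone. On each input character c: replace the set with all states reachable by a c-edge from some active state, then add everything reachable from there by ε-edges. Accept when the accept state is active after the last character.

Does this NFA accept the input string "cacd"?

Answer: ACCEPT

Derivation:
start: ε-closure({0}) = {0,1,2}
'c' @ 1: {3,4}
'a' @ 2: {5,6}
'c' @ 3: {7,8}
'd' @ 4: {1,9}  [accepting]
after full input: {1,9}  (accept=1 in)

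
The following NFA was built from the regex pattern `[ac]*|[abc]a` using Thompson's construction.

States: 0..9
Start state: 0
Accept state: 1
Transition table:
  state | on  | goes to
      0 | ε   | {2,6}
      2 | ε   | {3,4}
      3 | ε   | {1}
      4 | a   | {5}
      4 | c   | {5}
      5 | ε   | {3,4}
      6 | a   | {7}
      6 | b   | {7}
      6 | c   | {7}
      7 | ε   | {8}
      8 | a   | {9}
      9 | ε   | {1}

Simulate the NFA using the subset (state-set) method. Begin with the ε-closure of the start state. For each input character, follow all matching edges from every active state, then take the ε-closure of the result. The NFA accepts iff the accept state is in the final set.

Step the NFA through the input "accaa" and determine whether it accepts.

initial (ε-close {0}): {0,1,2,3,4,6}
'a' @ 1: {1,3,4,5,7,8}  [accepting]
'c' @ 2: {1,3,4,5}  [accepting]
'c' @ 3: {1,3,4,5}  [accepting]
'a' @ 4: {1,3,4,5}  [accepting]
'a' @ 5: {1,3,4,5}  [accepting]
final: {1,3,4,5}; accept 1 in set

Answer: ACCEPT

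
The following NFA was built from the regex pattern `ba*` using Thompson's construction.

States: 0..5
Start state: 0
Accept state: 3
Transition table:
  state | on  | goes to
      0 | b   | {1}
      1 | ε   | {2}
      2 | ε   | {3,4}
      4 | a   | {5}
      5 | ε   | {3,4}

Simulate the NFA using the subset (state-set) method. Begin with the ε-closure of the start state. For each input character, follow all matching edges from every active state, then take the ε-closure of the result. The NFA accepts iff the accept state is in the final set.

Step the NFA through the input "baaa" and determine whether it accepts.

Answer: ACCEPT

Steps:
S₀ = ε-closure({0}) = {0}
'b' @ 1: {1,2,3,4}  (accept∈set)
'a' @ 2: {3,4,5}  (accept∈set)
'a' @ 3: {3,4,5}  (accept∈set)
'a' @ 4: {3,4,5}  (accept∈set)
final: {3,4,5}; accept 3 in set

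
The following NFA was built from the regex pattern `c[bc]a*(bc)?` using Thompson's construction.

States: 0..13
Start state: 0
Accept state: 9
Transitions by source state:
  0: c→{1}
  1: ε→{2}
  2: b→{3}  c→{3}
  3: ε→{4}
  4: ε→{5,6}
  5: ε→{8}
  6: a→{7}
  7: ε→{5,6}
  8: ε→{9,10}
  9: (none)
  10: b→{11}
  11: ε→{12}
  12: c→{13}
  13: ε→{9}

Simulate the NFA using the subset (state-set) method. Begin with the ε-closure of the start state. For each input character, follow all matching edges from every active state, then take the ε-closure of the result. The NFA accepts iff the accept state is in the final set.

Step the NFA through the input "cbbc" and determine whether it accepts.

start: ε-closure({0}) = {0}
'c' @ 1: {1,2}
'b' @ 2: {3,4,5,6,8,9,10}  (accept∈set)
'b' @ 3: {11,12}
'c' @ 4: {9,13}  (accept∈set)
after full input: {9,13}  (accept=9 in)

Answer: ACCEPT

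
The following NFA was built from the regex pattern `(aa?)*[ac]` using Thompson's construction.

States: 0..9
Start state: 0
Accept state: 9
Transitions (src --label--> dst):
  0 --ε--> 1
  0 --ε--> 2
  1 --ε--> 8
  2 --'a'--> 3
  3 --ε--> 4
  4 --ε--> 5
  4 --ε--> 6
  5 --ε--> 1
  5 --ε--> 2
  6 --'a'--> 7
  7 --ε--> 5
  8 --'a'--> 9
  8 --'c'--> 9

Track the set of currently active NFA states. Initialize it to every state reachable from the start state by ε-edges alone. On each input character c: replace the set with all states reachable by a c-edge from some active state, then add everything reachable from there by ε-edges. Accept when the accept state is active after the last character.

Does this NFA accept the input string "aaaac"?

Answer: ACCEPT

Trace:
start: ε-closure({0}) = {0,1,2,8}
'a' @ 1: {1,2,3,4,5,6,8,9}  [accepting]
'a' @ 2: {1,2,3,4,5,6,7,8,9}  [accepting]
'a' @ 3: {1,2,3,4,5,6,7,8,9}  [accepting]
'a' @ 4: {1,2,3,4,5,6,7,8,9}  [accepting]
'c' @ 5: {9}  [accepting]
final: {9}; accept 9 in set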